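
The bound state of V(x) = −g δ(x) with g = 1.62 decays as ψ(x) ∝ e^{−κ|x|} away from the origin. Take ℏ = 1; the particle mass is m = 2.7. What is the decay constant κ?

Integrate −(ℏ²/2m)ψ'' − gδ(x)ψ = Eψ from −ε to +ε: the ψ'' term gives ψ'(0⁺) − ψ'(0⁻) and the δ term gives −(2mg/ℏ²)ψ(0).
With ψ ∝ e^{−κ|x|} this yields −2κ = −2mg/ℏ², so κ = mg/ℏ² = 4.374.

κ = 4.37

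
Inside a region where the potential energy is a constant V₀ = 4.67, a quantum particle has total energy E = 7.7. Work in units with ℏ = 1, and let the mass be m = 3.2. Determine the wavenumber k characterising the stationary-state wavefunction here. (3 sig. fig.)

With E > V₀ the solution is oscillatory, ψ ∝ e^{±ikx} with k = √(2m(E − V₀))/ℏ.
k = √(2 × 3.2 × 3.03) = 4.404.

k = 4.40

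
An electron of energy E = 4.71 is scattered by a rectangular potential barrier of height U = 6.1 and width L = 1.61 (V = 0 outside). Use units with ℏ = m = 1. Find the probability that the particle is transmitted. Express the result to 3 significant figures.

T = 0.0131

Since E < U the interior solution is evanescent with decay constant κ = √(2m(U − E))/ℏ = 1.667.
κL = 2.684, sinh(κL) = 7.291.
Matching ψ, ψ′ at both faces gives T = [1 + U² sinh²(κL) / (4E(U − E))]⁻¹ = 1/76.53 = 0.0131.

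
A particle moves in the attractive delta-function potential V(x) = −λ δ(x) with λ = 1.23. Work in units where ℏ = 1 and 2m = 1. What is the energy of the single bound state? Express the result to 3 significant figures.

The bound state is ψ(x) = √κ e^{−κ|x|}. The derivative jump ψ'(0⁺) − ψ'(0⁻) = −(2mλ/ℏ²)ψ(0) fixes κ = mλ/ℏ² = 0.6150.
Then E = −ℏ²κ²/(2m) = −mλ²/(2ℏ²) = -0.3782.

E = -0.378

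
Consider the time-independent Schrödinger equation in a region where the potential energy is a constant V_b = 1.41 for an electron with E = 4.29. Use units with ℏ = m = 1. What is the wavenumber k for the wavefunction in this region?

k = 2.40

With E > V_b the solution is oscillatory, ψ ∝ e^{±ikx} with k = √(2m(E − V_b))/ℏ.
k = √(2 × 1 × 2.88) = 2.400.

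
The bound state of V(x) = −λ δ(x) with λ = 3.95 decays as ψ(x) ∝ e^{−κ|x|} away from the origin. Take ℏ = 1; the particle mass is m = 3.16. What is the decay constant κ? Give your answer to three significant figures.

Integrating the TISE across x = 0 gives the cusp condition ψ'(0⁺) − ψ'(0⁻) = −(2mλ/ℏ²)ψ(0).
With ψ ∝ e^{−κ|x|} this yields −2κ = −2mλ/ℏ², so κ = mλ/ℏ² = 12.48.

κ = 12.5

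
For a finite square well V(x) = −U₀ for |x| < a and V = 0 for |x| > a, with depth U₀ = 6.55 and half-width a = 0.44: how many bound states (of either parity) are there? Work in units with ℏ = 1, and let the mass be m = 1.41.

Define the well-strength parameter z₀ = (a/ℏ)√(2mU₀) = 0.44 × √(2·1.41·6.55) = 1.891.
A new bound state (alternating even/odd) appears each time z₀ passes a multiple of π/2, so N = ⌊2z₀/π⌋ + 1 = ⌊1.204⌋ + 1 = 2.

N = 2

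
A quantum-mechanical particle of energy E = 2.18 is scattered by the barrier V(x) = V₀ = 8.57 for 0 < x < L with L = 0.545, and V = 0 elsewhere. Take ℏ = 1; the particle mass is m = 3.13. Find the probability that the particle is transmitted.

Since E < V₀ the interior solution is evanescent with decay constant κ = √(2m(V₀ − E))/ℏ = 6.325.
κL = 3.447, sinh(κL) = 15.69.
Matching ψ, ψ′ at both faces gives T = [1 + V₀² sinh²(κL) / (4E(V₀ − E))]⁻¹ = 1/325.3 = 0.00307.

T = 0.00307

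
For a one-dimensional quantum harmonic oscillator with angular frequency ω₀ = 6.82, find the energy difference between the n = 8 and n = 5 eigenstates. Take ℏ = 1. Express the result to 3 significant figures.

E_n = ℏω₀(n + ½), so ΔE = (8 − 5) ℏω₀ = 3 × 6.82 = 20.46.

ΔE = 20.5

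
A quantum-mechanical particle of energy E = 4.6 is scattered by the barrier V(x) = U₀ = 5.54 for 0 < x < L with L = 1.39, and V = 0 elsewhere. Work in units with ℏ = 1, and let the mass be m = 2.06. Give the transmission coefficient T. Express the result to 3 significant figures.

E < U₀: inside the barrier ψ ∝ e^{±κx} with κ = √(2m(U₀ − E))/ℏ = 1.968.
κL = 2.735, sinh(κL) = 7.676.
The exact tunnelling result is T⁻¹ = 1 + U₀² sinh²(κL) / [4E(U₀ − E)] = 105.6, so T = 0.00947.

T = 0.00947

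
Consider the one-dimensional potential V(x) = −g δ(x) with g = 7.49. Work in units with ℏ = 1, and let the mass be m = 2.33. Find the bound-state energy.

E = -65.4

For x ≠ 0 the bound state is ψ ∝ e^{−κ|x|}; integrating the TISE across the delta gives the cusp condition 2κ = 2mg/ℏ², so κ = 17.45.
Then E = −ℏ²κ²/(2m) = −mg²/(2ℏ²) = -65.36.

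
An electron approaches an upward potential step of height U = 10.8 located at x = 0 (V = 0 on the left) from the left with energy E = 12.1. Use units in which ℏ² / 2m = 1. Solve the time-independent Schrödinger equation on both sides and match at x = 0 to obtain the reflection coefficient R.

R = 0.256

The wavenumbers are k₁ = √(2mE)/ℏ = 3.479 on the left and k₂ = √(2m(E − U))/ℏ = 1.140 on the right.
Matching ψ and ψ′ at x = 0 gives r = (k₁ − k₂)/(k₁ + k₂), so R = r² = 0.2563 and T = 1 − R = 0.7437.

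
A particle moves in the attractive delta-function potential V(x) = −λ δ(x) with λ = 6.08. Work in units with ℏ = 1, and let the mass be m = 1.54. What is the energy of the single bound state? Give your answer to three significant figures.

E = -28.5

For x ≠ 0 the bound state is ψ ∝ e^{−κ|x|}; integrating the TISE across the delta gives the cusp condition 2κ = 2mλ/ℏ², so κ = 9.363.
Then E = −ℏ²κ²/(2m) = −mλ²/(2ℏ²) = -28.46.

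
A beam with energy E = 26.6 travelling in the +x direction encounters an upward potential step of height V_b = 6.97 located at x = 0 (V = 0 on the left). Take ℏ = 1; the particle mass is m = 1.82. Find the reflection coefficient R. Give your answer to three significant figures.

R = 0.00575

The wavenumbers are k₁ = √(2mE)/ℏ = 9.840 on the left and k₂ = √(2m(E − V_b))/ℏ = 8.453 on the right.
Continuity of ψ and ψ′ at the step yields the reflection amplitude r = (k₁ − k₂)/(k₁ + k₂) = 0.07582; thus R = |r|² = 0.005748, T = 0.9943.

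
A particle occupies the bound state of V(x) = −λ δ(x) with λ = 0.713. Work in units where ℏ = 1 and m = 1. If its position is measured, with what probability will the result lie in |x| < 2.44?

P = 0.969

The normalised bound state is ψ = √κ e^{−κ|x|} with κ = mλ/ℏ² = 0.7130.
P(|x| < d) = ∫_{−d}^{d} κ e^{−2κ|x|} dx = 1 − e^{−2κd} = 1 − e^{−3.479} = 0.9692.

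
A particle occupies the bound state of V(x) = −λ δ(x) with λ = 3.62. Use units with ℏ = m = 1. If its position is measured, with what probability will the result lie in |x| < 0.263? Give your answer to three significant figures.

P = 0.851

The normalised bound state is ψ = √κ e^{−κ|x|} with κ = mλ/ℏ² = 3.620.
P(|x| < d) = ∫_{−d}^{d} κ e^{−2κ|x|} dx = 1 − e^{−2κd} = 1 − e^{−1.904} = 0.8510.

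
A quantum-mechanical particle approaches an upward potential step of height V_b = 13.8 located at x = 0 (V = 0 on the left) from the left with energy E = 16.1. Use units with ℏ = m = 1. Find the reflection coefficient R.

On each side the TISE gives plane waves with k = √(2m(E − V))/ℏ: k₁ = √(2·1·16.1) = 5.675, k₂ = √(2·1·2.3) = 2.145.
Matching ψ and ψ′ at x = 0 gives r = (k₁ − k₂)/(k₁ + k₂), so R = r² = 0.2038 and T = 1 − R = 0.7962.

R = 0.204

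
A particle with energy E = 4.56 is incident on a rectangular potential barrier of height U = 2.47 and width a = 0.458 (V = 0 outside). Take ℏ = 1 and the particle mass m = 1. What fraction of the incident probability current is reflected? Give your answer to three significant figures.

Above the barrier the interior wavenumber is k₂ = √(2m(E − U))/ℏ = 2.045, giving phase k₂a = 0.9364.
T = [1 + U² sin²(k₂a) / (4E(E − U))]⁻¹ = 1/1.104 = 0.906.
R = 1 − T = 0.0941.

R = 0.0941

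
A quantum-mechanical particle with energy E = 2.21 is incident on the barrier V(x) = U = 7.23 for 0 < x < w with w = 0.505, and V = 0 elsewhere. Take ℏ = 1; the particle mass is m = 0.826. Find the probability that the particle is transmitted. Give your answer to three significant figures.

T = 0.172

Since E < U the interior solution is evanescent with decay constant κ = √(2m(U − E))/ℏ = 2.880.
κw = 1.454, sinh(κw) = 2.024.
Matching ψ, ψ′ at both faces gives T = [1 + U² sinh²(κw) / (4E(U − E))]⁻¹ = 1/5.825 = 0.172.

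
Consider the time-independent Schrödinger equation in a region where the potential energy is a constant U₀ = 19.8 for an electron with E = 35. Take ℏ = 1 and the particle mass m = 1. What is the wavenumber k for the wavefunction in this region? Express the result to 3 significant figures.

k = 5.51

With E > U₀ the solution is oscillatory, ψ ∝ e^{±ikx} with k = √(2m(E − U₀))/ℏ.
k = √(2 × 1 × 15.2) = 5.514.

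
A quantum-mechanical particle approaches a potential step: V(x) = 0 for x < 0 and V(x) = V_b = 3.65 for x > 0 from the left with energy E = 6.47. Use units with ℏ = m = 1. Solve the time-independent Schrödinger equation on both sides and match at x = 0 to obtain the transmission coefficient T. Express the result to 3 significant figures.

The wavenumbers are k₁ = √(2mE)/ℏ = 3.597 on the left and k₂ = √(2m(E − V_b))/ℏ = 2.375 on the right.
Continuity of ψ and ψ′ at the step yields the reflection amplitude r = (k₁ − k₂)/(k₁ + k₂) = 0.2047; thus R = |r|² = 0.04189, T = 0.9581.

T = 0.958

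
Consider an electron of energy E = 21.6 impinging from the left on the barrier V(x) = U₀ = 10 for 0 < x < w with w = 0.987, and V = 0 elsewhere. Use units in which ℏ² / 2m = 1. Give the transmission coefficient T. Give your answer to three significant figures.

T = 0.995

E > U₀: inside the barrier k₂ = √(2m(E − U₀))/ℏ = 3.406, k₂w = 3.362.
T = [1 + U₀² sin²(k₂w) / (4E(E − U₀))]⁻¹ = 1/1.005 = 0.995.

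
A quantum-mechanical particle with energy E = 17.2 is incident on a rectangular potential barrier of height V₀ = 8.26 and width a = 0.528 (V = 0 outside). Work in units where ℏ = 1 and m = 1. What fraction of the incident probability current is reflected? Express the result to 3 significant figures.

E > V₀: inside the barrier k₂ = √(2m(E − V₀))/ℏ = 4.228, k₂a = 2.233.
Matching at both interfaces gives T⁻¹ = 1 + V₀² sin²(k₂a) / [4E(E − V₀)] = 1.069, hence T = 0.935.
R = 1 − T = 0.0646.

R = 0.0646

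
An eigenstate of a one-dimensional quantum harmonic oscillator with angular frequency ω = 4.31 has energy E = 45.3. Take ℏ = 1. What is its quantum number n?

E_n = ℏω(n + ½) ⇒ n = E/(ℏω) − ½ = 45.3/4.31 − 0.5 = 10.010 → n = 10.

n = 10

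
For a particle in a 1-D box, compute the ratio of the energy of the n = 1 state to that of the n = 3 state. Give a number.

Since E_n ∝ n², the ratio is (1/3)² = 0.111111.

0.111111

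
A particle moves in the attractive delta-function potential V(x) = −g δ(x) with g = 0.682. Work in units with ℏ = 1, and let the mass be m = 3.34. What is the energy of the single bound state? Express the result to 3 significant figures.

For x ≠ 0 the bound state is ψ ∝ e^{−κ|x|}; integrating the TISE across the delta gives the cusp condition 2κ = 2mg/ℏ², so κ = 2.278.
Then E = −ℏ²κ²/(2m) = −mg²/(2ℏ²) = -0.7768.

E = -0.777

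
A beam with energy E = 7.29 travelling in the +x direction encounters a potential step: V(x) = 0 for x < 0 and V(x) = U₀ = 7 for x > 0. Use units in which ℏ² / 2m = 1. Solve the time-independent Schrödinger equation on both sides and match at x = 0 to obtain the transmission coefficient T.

On each side the TISE gives plane waves with k = √(2m(E − V))/ℏ: k₁ = √(2·½·7.29) = 2.700, k₂ = √(2·½·0.29) = 0.5385.
Matching ψ and ψ′ at x = 0 gives r = (k₁ − k₂)/(k₁ + k₂), so R = r² = 0.4455 and T = 1 − R = 0.5545.

T = 0.555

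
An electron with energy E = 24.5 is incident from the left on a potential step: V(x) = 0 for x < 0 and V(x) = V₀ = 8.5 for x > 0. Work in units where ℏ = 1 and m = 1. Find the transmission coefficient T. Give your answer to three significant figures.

T = 0.989

The wavenumbers are k₁ = √(2mE)/ℏ = 7.000 on the left and k₂ = √(2m(E − V₀))/ℏ = 5.657 on the right.
Continuity of ψ and ψ′ at the step yields the reflection amplitude r = (k₁ − k₂)/(k₁ + k₂) = 0.1061; thus R = |r|² = 0.01126, T = 0.9887.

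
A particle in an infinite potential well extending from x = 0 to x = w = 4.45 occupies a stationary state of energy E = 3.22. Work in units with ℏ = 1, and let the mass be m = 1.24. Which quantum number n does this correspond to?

For an infinite well E_n = n²π²ℏ²/(2mw²), so n = (w/πℏ)√(2mE).
n = (4.45/π) × √(2 × 1.24 × 3.22) = 4.003 → n = 4.

n = 4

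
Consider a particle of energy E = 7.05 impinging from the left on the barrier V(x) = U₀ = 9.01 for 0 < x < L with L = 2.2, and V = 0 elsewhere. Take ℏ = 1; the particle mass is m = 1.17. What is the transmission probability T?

T = 0.000220

Since E < U₀ the interior solution is evanescent with decay constant κ = √(2m(U₀ − E))/ℏ = 2.142.
κL = 4.711, sinh(κL) = 55.60.
Matching ψ, ψ′ at both faces gives T = [1 + U₀² sinh²(κL) / (4E(U₀ − E))]⁻¹ = 1/4542 = 0.000220.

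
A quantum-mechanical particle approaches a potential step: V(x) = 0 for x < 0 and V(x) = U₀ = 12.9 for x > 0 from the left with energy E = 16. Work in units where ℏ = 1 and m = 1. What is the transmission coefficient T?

T = 0.849

On each side the TISE gives plane waves with k = √(2m(E − V))/ℏ: k₁ = √(2·1·16) = 5.657, k₂ = √(2·1·3.1) = 2.490.
Continuity of ψ and ψ′ at the step yields the reflection amplitude r = (k₁ − k₂)/(k₁ + k₂) = 0.3887; thus R = |r|² = 0.1511, T = 0.8489.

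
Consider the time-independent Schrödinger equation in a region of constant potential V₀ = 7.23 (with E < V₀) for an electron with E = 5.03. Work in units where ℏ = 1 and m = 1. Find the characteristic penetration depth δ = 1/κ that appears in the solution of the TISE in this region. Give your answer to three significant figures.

δ = 0.477

Since E < V₀ the TISE in this region is ψ'' = κ²ψ with κ = √(2m(V₀ − E))/ℏ.
κ = √(2 × 1 × 2.2) = 2.098. The penetration depth is δ = 1/κ = 0.477.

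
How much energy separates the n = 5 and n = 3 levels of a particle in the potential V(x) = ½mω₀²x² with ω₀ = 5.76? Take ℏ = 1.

E_n = ℏω₀(n + ½), so ΔE = (5 − 3) ℏω₀ = 2 × 5.76 = 11.52.

ΔE = 11.5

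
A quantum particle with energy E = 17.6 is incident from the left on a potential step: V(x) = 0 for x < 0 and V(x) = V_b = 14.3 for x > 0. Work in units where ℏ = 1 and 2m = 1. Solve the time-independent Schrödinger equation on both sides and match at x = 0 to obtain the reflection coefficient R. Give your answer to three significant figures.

R = 0.157

The wavenumbers are k₁ = √(2mE)/ℏ = 4.195 on the left and k₂ = √(2m(E − V_b))/ℏ = 1.817 on the right.
Matching ψ and ψ′ at x = 0 gives r = (k₁ − k₂)/(k₁ + k₂), so R = r² = 0.1565 and T = 1 − R = 0.8435.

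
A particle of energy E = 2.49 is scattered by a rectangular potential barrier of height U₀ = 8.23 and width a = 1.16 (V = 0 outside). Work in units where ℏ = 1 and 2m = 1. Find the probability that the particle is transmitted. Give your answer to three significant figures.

T = 0.0129

E < U₀: inside the barrier ψ ∝ e^{±κx} with κ = √(2m(U₀ − E))/ℏ = 2.396.
κa = 2.779, sinh(κa) = 8.022.
The exact tunnelling result is T⁻¹ = 1 + U₀² sinh²(κa) / [4E(U₀ − E)] = 77.24, so T = 0.0129.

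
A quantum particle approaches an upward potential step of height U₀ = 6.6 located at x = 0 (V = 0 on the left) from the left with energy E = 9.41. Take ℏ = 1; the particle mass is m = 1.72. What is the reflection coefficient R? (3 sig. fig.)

R = 0.0860

The wavenumbers are k₁ = √(2mE)/ℏ = 5.689 on the left and k₂ = √(2m(E − U₀))/ℏ = 3.109 on the right.
Matching ψ and ψ′ at x = 0 gives r = (k₁ − k₂)/(k₁ + k₂), so R = r² = 0.08601 and T = 1 − R = 0.9140.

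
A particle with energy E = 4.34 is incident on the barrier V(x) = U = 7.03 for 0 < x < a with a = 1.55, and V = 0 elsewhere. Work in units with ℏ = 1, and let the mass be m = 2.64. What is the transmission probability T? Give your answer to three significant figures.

Since E < U the interior solution is evanescent with decay constant κ = √(2m(U − E))/ℏ = 3.769.
κa = 5.842, sinh(κa) = 172.1.
Matching ψ, ψ′ at both faces gives T = [1 + U² sinh²(κa) / (4E(U − E))]⁻¹ = 1/31360 = 0.0000319.

T = 0.0000319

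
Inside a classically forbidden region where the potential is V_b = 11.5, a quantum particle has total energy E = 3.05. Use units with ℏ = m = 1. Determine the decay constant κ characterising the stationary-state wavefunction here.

κ = 4.11

Since E < V_b the TISE in this region is ψ'' = κ²ψ with κ = √(2m(V_b − E))/ℏ.
κ = √(2 × 1 × 8.45) = 4.111.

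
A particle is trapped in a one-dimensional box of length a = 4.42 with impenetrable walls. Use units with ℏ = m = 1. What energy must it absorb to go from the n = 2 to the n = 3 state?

E_n = n²π²ℏ²/(2ma²), so ΔE = (3² − 2²) π²ℏ²/(2ma²).
ΔE = 5 × π² / (2 × 1 × 4.42²) = 1.263.

ΔE = 1.26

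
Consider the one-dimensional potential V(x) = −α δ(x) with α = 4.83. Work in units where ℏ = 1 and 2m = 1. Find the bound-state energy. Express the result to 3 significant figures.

The bound state is ψ(x) = √κ e^{−κ|x|}. The derivative jump ψ'(0⁺) − ψ'(0⁻) = −(2mα/ℏ²)ψ(0) fixes κ = mα/ℏ² = 2.415.
Then E = −ℏ²κ²/(2m) = −mα²/(2ℏ²) = -5.832.

E = -5.83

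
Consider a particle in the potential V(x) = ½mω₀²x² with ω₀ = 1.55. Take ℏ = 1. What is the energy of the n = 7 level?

E = 11.6

Using E_n = (n + ½)ℏω₀: E_7 = 7.5 × 1.55 = 11.63.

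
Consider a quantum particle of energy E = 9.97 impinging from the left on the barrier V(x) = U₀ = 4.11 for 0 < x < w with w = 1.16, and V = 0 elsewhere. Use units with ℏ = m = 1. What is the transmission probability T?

T = 0.962

Above the barrier the interior wavenumber is k₂ = √(2m(E − U₀))/ℏ = 3.423, giving phase k₂w = 3.971.
T = [1 + U₀² sin²(k₂w) / (4E(E − U₀))]⁻¹ = 1/1.039 = 0.962.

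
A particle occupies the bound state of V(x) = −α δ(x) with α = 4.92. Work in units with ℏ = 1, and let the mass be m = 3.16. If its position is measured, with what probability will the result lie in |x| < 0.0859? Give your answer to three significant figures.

The normalised bound state is ψ = √κ e^{−κ|x|} with κ = mα/ℏ² = 15.55.
P(|x| < d) = ∫_{−d}^{d} κ e^{−2κ|x|} dx = 1 − e^{−2κd} = 1 − e^{−2.671} = 0.9308.

P = 0.931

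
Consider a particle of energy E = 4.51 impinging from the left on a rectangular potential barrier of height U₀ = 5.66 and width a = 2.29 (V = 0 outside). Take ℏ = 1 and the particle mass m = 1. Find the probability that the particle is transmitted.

T = 0.00249

Since E < U₀ the interior solution is evanescent with decay constant κ = √(2m(U₀ − E))/ℏ = 1.517.
κa = 3.473, sinh(κa) = 16.10.
The exact tunnelling result is T⁻¹ = 1 + U₀² sinh²(κa) / [4E(U₀ − E)] = 401.3, so T = 0.00249.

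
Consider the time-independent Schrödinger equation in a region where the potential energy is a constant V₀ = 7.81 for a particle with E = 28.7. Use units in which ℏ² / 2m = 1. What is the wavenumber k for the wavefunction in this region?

k = 4.57

With E > V₀ the solution is oscillatory, ψ ∝ e^{±ikx} with k = √(2m(E − V₀))/ℏ.
k = √(2 × 0.5 × 20.89) = 4.571.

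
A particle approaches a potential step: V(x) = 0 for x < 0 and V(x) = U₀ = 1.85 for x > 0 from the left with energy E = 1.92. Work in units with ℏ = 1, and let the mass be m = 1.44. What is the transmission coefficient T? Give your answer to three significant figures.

T = 0.538

The wavenumbers are k₁ = √(2mE)/ℏ = 2.352 on the left and k₂ = √(2m(E − U₀))/ℏ = 0.4490 on the right.
Continuity of ψ and ψ′ at the step yields the reflection amplitude r = (k₁ − k₂)/(k₁ + k₂) = 0.6793; thus R = |r|² = 0.4615, T = 0.5385.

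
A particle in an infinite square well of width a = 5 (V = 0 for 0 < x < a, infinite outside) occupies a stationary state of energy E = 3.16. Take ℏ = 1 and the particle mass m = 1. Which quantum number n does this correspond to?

n = 4

From E_n = n²π²ℏ²/(2ma²) invert to n = √(2ma²E)/(πℏ).
n = (5/π) × √(2 × 1 × 3.16) = 4.001 → n = 4.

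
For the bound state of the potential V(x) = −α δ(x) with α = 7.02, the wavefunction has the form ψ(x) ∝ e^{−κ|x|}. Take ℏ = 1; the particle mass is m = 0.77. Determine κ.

Integrate −(ℏ²/2m)ψ'' − αδ(x)ψ = Eψ from −ε to +ε: the ψ'' term gives ψ'(0⁺) − ψ'(0⁻) and the δ term gives −(2mα/ℏ²)ψ(0).
With ψ ∝ e^{−κ|x|} this yields −2κ = −2mα/ℏ², so κ = mα/ℏ² = 5.405.

κ = 5.41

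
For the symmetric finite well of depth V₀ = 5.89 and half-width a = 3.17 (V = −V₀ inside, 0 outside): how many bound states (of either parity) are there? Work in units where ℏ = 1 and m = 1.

N = 7

Define the well-strength parameter z₀ = (a/ℏ)√(2mV₀) = 3.17 × √(2·1·5.89) = 10.88.
A new bound state (alternating even/odd) appears each time z₀ passes a multiple of π/2, so N = ⌊2z₀/π⌋ + 1 = ⌊6.926⌋ + 1 = 7.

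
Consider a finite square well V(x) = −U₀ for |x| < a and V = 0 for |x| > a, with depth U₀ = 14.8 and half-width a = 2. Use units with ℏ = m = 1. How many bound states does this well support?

The dimensionless depth is z₀ = a√(2mU₀)/ℏ = 2 × √(29.60) = 10.88.
The even/odd transcendental equations gain one root per π/2 in z₀, giving N = 1 + ⌊2z₀/π⌋ = 1 + ⌊6.927⌋ = 7.

N = 7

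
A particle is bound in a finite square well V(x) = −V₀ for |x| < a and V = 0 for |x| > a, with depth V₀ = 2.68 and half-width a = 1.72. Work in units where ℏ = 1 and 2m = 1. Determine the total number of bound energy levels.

N = 2

Define the well-strength parameter z₀ = (a/ℏ)√(2mV₀) = 1.72 × √(2·0.5·2.68) = 2.816.
A new bound state (alternating even/odd) appears each time z₀ passes a multiple of π/2, so N = ⌊2z₀/π⌋ + 1 = ⌊1.793⌋ + 1 = 2.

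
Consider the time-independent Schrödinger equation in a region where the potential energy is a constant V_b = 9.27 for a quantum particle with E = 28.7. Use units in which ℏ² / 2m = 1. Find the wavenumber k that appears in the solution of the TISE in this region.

With E > V_b the solution is oscillatory, ψ ∝ e^{±ikx} with k = √(2m(E − V_b))/ℏ.
k = √(2 × 0.5 × 19.43) = 4.408.

k = 4.41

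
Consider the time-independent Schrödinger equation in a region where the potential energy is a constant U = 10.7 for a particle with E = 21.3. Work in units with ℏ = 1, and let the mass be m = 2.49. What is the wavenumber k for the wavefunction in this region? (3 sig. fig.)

With E > U the solution is oscillatory, ψ ∝ e^{±ikx} with k = √(2m(E − U))/ℏ.
k = √(2 × 2.49 × 10.6) = 7.266.

k = 7.27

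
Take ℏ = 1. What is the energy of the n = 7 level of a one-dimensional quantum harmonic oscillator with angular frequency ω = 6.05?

E = 45.4

Using E_n = (n + ½)ℏω: E_7 = 7.5 × 6.05 = 45.38.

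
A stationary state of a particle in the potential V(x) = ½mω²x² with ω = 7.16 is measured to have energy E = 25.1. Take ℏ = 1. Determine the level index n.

n = 3

E_n = ℏω(n + ½) ⇒ n = E/(ℏω) − ½ = 25.1/7.16 − 0.5 = 3.006 → n = 3.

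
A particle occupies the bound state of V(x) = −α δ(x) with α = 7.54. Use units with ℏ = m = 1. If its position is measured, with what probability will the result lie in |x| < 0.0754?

The normalised bound state is ψ = √κ e^{−κ|x|} with κ = mα/ℏ² = 7.540.
P(|x| < d) = ∫_{−d}^{d} κ e^{−2κ|x|} dx = 1 − e^{−2κd} = 1 − e^{−1.137} = 0.6792.

P = 0.679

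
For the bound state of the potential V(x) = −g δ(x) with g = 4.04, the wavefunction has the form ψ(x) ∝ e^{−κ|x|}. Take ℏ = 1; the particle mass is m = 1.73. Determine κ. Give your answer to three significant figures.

Integrate −(ℏ²/2m)ψ'' − gδ(x)ψ = Eψ from −ε to +ε: the ψ'' term gives ψ'(0⁺) − ψ'(0⁻) and the δ term gives −(2mg/ℏ²)ψ(0).
With ψ ∝ e^{−κ|x|} this yields −2κ = −2mg/ℏ², so κ = mg/ℏ² = 6.989.

κ = 6.99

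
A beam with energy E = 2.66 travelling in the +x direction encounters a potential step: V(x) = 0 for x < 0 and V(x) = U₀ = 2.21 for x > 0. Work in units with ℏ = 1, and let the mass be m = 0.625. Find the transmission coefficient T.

T = 0.826

The wavenumbers are k₁ = √(2mE)/ℏ = 1.823 on the left and k₂ = √(2m(E − U₀))/ℏ = 0.7500 on the right.
Continuity of ψ and ψ′ at the step yields the reflection amplitude r = (k₁ − k₂)/(k₁ + k₂) = 0.4171; thus R = |r|² = 0.1740, T = 0.8260.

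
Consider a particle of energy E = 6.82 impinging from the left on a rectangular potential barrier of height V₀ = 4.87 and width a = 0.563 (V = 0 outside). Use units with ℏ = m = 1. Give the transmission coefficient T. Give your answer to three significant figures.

T = 0.736

E > V₀: inside the barrier k₂ = √(2m(E − V₀))/ℏ = 1.975, k₂a = 1.112.
Matching at both interfaces gives T⁻¹ = 1 + V₀² sin²(k₂a) / [4E(E − V₀)] = 1.358, hence T = 0.736.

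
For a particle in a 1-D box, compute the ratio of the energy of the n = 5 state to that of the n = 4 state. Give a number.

1.5625

E_n = n²π²ℏ²/(2mL²) so the ratio is n₂²/n₁² = 25/16 = 1.5625.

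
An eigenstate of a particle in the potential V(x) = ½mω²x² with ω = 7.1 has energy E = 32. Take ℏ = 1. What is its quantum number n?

Invert E_n = (n + ½)ℏω: n = E/ℏω − ½ = 4.007, so n = 4.

n = 4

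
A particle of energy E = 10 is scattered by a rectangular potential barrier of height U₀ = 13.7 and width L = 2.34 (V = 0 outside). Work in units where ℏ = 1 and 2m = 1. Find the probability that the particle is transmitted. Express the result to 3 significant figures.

T = 0.000388

Since E < U₀ the interior solution is evanescent with decay constant κ = √(2m(U₀ − E))/ℏ = 1.924.
κL = 4.501, sinh(κL) = 45.05.
The exact tunnelling result is T⁻¹ = 1 + U₀² sinh²(κL) / [4E(U₀ − E)] = 2575, so T = 0.000388.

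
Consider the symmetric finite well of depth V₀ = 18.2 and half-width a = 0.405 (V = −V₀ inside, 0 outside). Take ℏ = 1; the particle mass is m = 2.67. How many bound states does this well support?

Define the well-strength parameter z₀ = (a/ℏ)√(2mV₀) = 0.405 × √(2·2.67·18.2) = 3.993.
The even/odd transcendental equations gain one root per π/2 in z₀, giving N = 1 + ⌊2z₀/π⌋ = 1 + ⌊2.542⌋ = 3.

N = 3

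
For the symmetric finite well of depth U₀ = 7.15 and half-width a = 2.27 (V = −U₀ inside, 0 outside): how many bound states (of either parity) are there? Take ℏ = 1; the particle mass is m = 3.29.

The dimensionless depth is z₀ = a√(2mU₀)/ℏ = 2.27 × √(47.05) = 15.57.
A new bound state (alternating even/odd) appears each time z₀ passes a multiple of π/2, so N = ⌊2z₀/π⌋ + 1 = ⌊9.912⌋ + 1 = 10.

N = 10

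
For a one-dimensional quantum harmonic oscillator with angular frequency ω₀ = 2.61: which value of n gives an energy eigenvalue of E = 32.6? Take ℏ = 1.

E_n = ℏω₀(n + ½) ⇒ n = E/(ℏω₀) − ½ = 32.6/2.61 − 0.5 = 11.990 → n = 12.

n = 12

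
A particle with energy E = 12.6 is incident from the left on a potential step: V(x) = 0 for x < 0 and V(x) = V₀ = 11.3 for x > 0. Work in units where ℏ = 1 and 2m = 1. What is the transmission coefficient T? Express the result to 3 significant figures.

T = 0.736

The wavenumbers are k₁ = √(2mE)/ℏ = 3.550 on the left and k₂ = √(2m(E − V₀))/ℏ = 1.140 on the right.
Matching ψ and ψ′ at x = 0 gives r = (k₁ − k₂)/(k₁ + k₂), so R = r² = 0.2640 and T = 1 − R = 0.7360.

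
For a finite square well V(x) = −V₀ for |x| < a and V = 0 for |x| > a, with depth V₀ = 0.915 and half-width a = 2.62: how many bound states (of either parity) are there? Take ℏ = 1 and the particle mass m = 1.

N = 3

The dimensionless depth is z₀ = a√(2mV₀)/ℏ = 2.62 × √(1.830) = 3.544.
A new bound state (alternating even/odd) appears each time z₀ passes a multiple of π/2, so N = ⌊2z₀/π⌋ + 1 = ⌊2.256⌋ + 1 = 3.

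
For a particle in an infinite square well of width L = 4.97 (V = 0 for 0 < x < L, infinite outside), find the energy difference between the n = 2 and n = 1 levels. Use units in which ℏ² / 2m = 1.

ΔE = 1.20

E_n = n²π²ℏ²/(2mL²), so ΔE = (2² − 1²) π²ℏ²/(2mL²).
ΔE = 3 × π² / (2 × 0.5 × 4.97²) = 1.199.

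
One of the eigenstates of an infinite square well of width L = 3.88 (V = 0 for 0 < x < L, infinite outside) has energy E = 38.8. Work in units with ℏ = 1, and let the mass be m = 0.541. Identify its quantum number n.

n = 8

From E_n = n²π²ℏ²/(2mL²) invert to n = √(2mL²E)/(πℏ).
n = (3.88/π) × √(2 × 0.541 × 38.8) = 8.002 → n = 8.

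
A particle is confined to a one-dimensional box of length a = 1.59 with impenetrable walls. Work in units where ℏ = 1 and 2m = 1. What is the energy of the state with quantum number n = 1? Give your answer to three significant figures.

The infinite-well eigenfunctions ψ_n = √(2/a) sin(nπx/a) vanish at both walls, giving E_n = n²π²ℏ²/(2ma²).
E_1 = 1² × π² / (2 × 0.5 × 1.59²) = 3.904.

E = 3.90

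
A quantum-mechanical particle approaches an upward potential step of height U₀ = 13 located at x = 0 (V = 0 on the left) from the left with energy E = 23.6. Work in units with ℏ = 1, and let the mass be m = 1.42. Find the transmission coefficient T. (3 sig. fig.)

On each side the TISE gives plane waves with k = √(2m(E − V))/ℏ: k₁ = √(2·1.42·23.6) = 8.187, k₂ = √(2·1.42·10.6) = 5.487.
Matching ψ and ψ′ at x = 0 gives r = (k₁ − k₂)/(k₁ + k₂), so R = r² = 0.03899 and T = 1 − R = 0.9610.

T = 0.961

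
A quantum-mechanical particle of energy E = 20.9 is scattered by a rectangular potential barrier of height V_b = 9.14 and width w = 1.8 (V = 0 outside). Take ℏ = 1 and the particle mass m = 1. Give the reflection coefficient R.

Above the barrier the interior wavenumber is k₂ = √(2m(E − V_b))/ℏ = 4.850, giving phase k₂w = 8.730.
T = [1 + V_b² sin²(k₂w) / (4E(E − V_b))]⁻¹ = 1/1.035 = 0.966.
R = 1 − T = 0.0337.

R = 0.0337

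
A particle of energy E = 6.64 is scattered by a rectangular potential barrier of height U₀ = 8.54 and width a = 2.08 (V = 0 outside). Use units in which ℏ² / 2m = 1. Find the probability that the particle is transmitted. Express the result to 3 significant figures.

E < U₀: inside the barrier ψ ∝ e^{±κx} with κ = √(2m(U₀ − E))/ℏ = 1.378.
κa = 2.867, sinh(κa) = 8.764.
Matching ψ, ψ′ at both faces gives T = [1 + U₀² sinh²(κa) / (4E(U₀ − E))]⁻¹ = 1/112.0 = 0.00893.

T = 0.00893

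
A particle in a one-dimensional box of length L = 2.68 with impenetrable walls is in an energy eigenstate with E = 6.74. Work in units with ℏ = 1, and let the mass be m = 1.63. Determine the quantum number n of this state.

From E_n = n²π²ℏ²/(2mL²) invert to n = √(2mL²E)/(πℏ).
n = (2.68/π) × √(2 × 1.63 × 6.74) = 3.999 → n = 4.

n = 4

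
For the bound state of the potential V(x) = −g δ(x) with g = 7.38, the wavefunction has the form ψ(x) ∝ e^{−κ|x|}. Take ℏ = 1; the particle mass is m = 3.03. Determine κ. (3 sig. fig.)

Integrating the TISE across x = 0 gives the cusp condition ψ'(0⁺) − ψ'(0⁻) = −(2mg/ℏ²)ψ(0).
With ψ ∝ e^{−κ|x|} this yields −2κ = −2mg/ℏ², so κ = mg/ℏ² = 22.36.

κ = 22.4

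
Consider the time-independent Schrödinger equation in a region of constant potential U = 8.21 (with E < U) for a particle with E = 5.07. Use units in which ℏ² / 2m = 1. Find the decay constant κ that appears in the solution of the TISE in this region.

Since E < U the TISE in this region is ψ'' = κ²ψ with κ = √(2m(U − E))/ℏ.
κ = √(2 × 0.5 × 3.14) = 1.772.

κ = 1.77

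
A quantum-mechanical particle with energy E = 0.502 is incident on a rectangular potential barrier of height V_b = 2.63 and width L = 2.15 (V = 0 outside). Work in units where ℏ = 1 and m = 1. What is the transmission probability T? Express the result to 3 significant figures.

E < V_b: inside the barrier ψ ∝ e^{±κx} with κ = √(2m(V_b − E))/ℏ = 2.063.
κL = 4.435, sinh(κL) = 42.19.
The exact tunnelling result is T⁻¹ = 1 + V_b² sinh²(κL) / [4E(V_b − E)] = 2882, so T = 0.000347.

T = 0.000347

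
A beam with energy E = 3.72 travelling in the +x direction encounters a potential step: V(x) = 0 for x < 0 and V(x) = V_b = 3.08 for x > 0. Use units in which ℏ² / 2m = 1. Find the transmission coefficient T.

On each side the TISE gives plane waves with k = √(2m(E − V))/ℏ: k₁ = √(2·½·3.72) = 1.929, k₂ = √(2·½·0.64) = 0.8000.
Continuity of ψ and ψ′ at the step yields the reflection amplitude r = (k₁ − k₂)/(k₁ + k₂) = 0.4136; thus R = |r|² = 0.1711, T = 0.8289.

T = 0.829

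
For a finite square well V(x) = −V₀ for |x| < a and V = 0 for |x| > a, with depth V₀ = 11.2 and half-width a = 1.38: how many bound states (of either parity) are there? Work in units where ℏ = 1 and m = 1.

N = 5

The dimensionless depth is z₀ = a√(2mV₀)/ℏ = 1.38 × √(22.40) = 6.531.
The even/odd transcendental equations gain one root per π/2 in z₀, giving N = 1 + ⌊2z₀/π⌋ = 1 + ⌊4.158⌋ = 5.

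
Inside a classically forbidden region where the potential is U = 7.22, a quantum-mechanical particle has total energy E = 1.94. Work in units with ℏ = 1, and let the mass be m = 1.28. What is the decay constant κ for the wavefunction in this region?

κ = 3.68

Since E < U the TISE in this region is ψ'' = κ²ψ with κ = √(2m(U − E))/ℏ.
κ = √(2 × 1.28 × 5.28) = 3.677.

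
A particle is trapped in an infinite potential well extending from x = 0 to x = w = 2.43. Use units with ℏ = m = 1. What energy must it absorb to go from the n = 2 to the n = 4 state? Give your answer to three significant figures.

E_n = n²π²ℏ²/(2mw²), so ΔE = (4² − 2²) π²ℏ²/(2mw²).
ΔE = 12 × π² / (2 × 1 × 2.43²) = 10.03.

ΔE = 10.0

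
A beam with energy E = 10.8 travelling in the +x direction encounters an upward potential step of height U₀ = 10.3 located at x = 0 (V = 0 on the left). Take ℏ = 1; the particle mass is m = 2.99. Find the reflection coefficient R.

On each side the TISE gives plane waves with k = √(2m(E − V))/ℏ: k₁ = √(2·2.99·10.8) = 8.036, k₂ = √(2·2.99·0.5) = 1.729.
Continuity of ψ and ψ′ at the step yields the reflection amplitude r = (k₁ − k₂)/(k₁ + k₂) = 0.6459; thus R = |r|² = 0.4171, T = 0.5829.

R = 0.417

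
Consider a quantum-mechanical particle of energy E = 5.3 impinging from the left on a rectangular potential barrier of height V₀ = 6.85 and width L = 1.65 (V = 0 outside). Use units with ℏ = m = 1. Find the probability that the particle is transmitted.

T = 0.00837

Since E < V₀ the interior solution is evanescent with decay constant κ = √(2m(V₀ − E))/ℏ = 1.761.
κL = 2.905, sinh(κL) = 9.106.
The exact tunnelling result is T⁻¹ = 1 + V₀² sinh²(κL) / [4E(V₀ − E)] = 119.4, so T = 0.00837.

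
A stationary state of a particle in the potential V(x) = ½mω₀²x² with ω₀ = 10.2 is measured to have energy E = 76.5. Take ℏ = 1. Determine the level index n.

n = 7

Invert E_n = (n + ½)ℏω₀: n = E/ℏω₀ − ½ = 7.000, so n = 7.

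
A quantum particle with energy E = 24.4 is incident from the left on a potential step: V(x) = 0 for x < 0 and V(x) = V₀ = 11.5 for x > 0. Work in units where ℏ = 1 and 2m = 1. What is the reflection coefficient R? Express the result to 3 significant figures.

The wavenumbers are k₁ = √(2mE)/ℏ = 4.940 on the left and k₂ = √(2m(E − V₀))/ℏ = 3.592 on the right.
Matching ψ and ψ′ at x = 0 gives r = (k₁ − k₂)/(k₁ + k₂), so R = r² = 0.02497 and T = 1 − R = 0.9750.

R = 0.0250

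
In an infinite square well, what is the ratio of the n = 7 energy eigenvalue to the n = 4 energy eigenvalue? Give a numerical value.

3.0625

E_n = n²π²ℏ²/(2mL²) so the ratio is n₂²/n₁² = 49/16 = 3.0625.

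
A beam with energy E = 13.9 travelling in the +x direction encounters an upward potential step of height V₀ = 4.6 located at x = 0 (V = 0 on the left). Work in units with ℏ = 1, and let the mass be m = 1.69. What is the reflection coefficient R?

The wavenumbers are k₁ = √(2mE)/ℏ = 6.854 on the left and k₂ = √(2m(E − V₀))/ℏ = 5.607 on the right.
Matching ψ and ψ′ at x = 0 gives r = (k₁ − k₂)/(k₁ + k₂), so R = r² = 0.01003 and T = 1 − R = 0.9900.

R = 0.0100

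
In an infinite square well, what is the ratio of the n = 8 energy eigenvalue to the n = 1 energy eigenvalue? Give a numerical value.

64

Since E_n ∝ n², the ratio is (8/1)² = 64.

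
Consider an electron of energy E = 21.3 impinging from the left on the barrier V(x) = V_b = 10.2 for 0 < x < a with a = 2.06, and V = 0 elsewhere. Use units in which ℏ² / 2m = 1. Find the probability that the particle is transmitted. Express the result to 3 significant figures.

T = 0.968

Above the barrier the interior wavenumber is k₂ = √(2m(E − V_b))/ℏ = 3.332, giving phase k₂a = 6.863.
T = [1 + V_b² sin²(k₂a) / (4E(E − V_b))]⁻¹ = 1/1.033 = 0.968.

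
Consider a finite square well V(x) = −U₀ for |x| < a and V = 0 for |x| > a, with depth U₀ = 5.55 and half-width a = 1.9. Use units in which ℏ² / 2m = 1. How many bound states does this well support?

N = 3

Define the well-strength parameter z₀ = (a/ℏ)√(2mU₀) = 1.9 × √(2·0.5·5.55) = 4.476.
The even/odd transcendental equations gain one root per π/2 in z₀, giving N = 1 + ⌊2z₀/π⌋ = 1 + ⌊2.850⌋ = 3.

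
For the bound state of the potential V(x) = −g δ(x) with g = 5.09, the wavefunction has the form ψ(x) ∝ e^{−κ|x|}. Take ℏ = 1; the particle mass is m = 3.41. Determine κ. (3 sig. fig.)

Integrate −(ℏ²/2m)ψ'' − gδ(x)ψ = Eψ from −ε to +ε: the ψ'' term gives ψ'(0⁺) − ψ'(0⁻) and the δ term gives −(2mg/ℏ²)ψ(0).
With ψ ∝ e^{−κ|x|} this yields −2κ = −2mg/ℏ², so κ = mg/ℏ² = 17.36.

κ = 17.4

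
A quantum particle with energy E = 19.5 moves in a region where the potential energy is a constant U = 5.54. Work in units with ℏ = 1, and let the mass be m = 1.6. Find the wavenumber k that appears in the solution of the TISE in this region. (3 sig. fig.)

k = 6.68

With E > U the solution is oscillatory, ψ ∝ e^{±ikx} with k = √(2m(E − U))/ℏ.
k = √(2 × 1.6 × 13.96) = 6.684.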